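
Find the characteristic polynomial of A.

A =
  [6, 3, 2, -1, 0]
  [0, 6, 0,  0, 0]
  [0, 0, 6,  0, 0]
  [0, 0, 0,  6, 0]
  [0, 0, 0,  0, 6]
x^5 - 30*x^4 + 360*x^3 - 2160*x^2 + 6480*x - 7776

Expanding det(x·I − A) (e.g. by cofactor expansion or by noting that A is similar to its Jordan form J, which has the same characteristic polynomial as A) gives
  χ_A(x) = x^5 - 30*x^4 + 360*x^3 - 2160*x^2 + 6480*x - 7776
which factors as (x - 6)^5. The eigenvalues (with algebraic multiplicities) are λ = 6 with multiplicity 5.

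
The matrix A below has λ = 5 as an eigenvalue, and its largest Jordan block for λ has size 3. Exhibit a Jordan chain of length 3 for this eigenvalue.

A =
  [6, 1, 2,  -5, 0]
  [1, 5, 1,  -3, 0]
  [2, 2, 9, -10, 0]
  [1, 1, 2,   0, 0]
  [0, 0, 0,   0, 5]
A Jordan chain for λ = 5 of length 3:
v_1 = (1, 0, 2, 1, 0)ᵀ
v_2 = (1, 1, 2, 1, 0)ᵀ
v_3 = (1, 0, 0, 0, 0)ᵀ

Let N = A − (5)·I. We want v_3 with N^3 v_3 = 0 but N^2 v_3 ≠ 0; then v_{j-1} := N · v_j for j = 3, …, 2.

Pick v_3 = (1, 0, 0, 0, 0)ᵀ.
Then v_2 = N · v_3 = (1, 1, 2, 1, 0)ᵀ.
Then v_1 = N · v_2 = (1, 0, 2, 1, 0)ᵀ.

Sanity check: (A − (5)·I) v_1 = (0, 0, 0, 0, 0)ᵀ = 0. ✓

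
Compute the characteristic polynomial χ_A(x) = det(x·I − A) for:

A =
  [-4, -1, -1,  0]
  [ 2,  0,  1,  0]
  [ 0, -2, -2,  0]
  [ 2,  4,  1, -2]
x^4 + 8*x^3 + 24*x^2 + 32*x + 16

Expanding det(x·I − A) (e.g. by cofactor expansion or by noting that A is similar to its Jordan form J, which has the same characteristic polynomial as A) gives
  χ_A(x) = x^4 + 8*x^3 + 24*x^2 + 32*x + 16
which factors as (x + 2)^4. The eigenvalues (with algebraic multiplicities) are λ = -2 with multiplicity 4.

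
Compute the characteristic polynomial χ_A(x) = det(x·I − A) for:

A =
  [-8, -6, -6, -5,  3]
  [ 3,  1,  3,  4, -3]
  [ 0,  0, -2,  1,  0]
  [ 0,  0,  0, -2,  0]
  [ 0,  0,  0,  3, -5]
x^5 + 16*x^4 + 97*x^3 + 278*x^2 + 380*x + 200

Expanding det(x·I − A) (e.g. by cofactor expansion or by noting that A is similar to its Jordan form J, which has the same characteristic polynomial as A) gives
  χ_A(x) = x^5 + 16*x^4 + 97*x^3 + 278*x^2 + 380*x + 200
which factors as (x + 2)^3*(x + 5)^2. The eigenvalues (with algebraic multiplicities) are λ = -5 with multiplicity 2, λ = -2 with multiplicity 3.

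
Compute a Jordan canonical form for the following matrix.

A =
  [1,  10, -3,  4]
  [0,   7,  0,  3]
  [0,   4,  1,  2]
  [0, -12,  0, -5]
J_2(1) ⊕ J_2(1)

The characteristic polynomial is
  det(x·I − A) = x^4 - 4*x^3 + 6*x^2 - 4*x + 1 = (x - 1)^4

Eigenvalues and multiplicities (the geometric multiplicity of λ is n − rank(A − λI), which equals the number of Jordan blocks for λ):
  λ = 1: algebraic multiplicity = 4, geometric multiplicity = 2

Determining the block sizes for each eigenvalue:
  λ = 1: with am = 4 and gm = 2, the partition is not yet determined (e.g. several partitions of 4 into 2 parts exist). Let N = A − (1)·I. Computing rank(N^1) = 2, rank(N^2) = 0; the number of blocks of size ≥ j is rank(N^{j−1}) − rank(N^j), giving [2, 2]. So we have 2 block(s) of size 2 → block sizes [2, 2]

Assembling the blocks gives a Jordan form
J =
  [1, 1, 0, 0]
  [0, 1, 0, 0]
  [0, 0, 1, 1]
  [0, 0, 0, 1]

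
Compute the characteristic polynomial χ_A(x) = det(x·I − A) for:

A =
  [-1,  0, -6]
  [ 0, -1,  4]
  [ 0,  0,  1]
x^3 + x^2 - x - 1

Expanding det(x·I − A) (e.g. by cofactor expansion or by noting that A is similar to its Jordan form J, which has the same characteristic polynomial as A) gives
  χ_A(x) = x^3 + x^2 - x - 1
which factors as (x - 1)*(x + 1)^2. The eigenvalues (with algebraic multiplicities) are λ = -1 with multiplicity 2, λ = 1 with multiplicity 1.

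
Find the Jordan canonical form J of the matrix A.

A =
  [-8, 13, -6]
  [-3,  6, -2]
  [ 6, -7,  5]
J_3(1)

The characteristic polynomial is
  det(x·I − A) = x^3 - 3*x^2 + 3*x - 1 = (x - 1)^3

Eigenvalues and multiplicities (the geometric multiplicity of λ is n − rank(A − λI), which equals the number of Jordan blocks for λ):
  λ = 1: algebraic multiplicity = 3, geometric multiplicity = 1

Determining the block sizes for each eigenvalue:
  λ = 1: one block (gm = 1), so the single block has size am = 3 → block sizes [3]

Assembling the blocks gives a Jordan form
J =
  [1, 1, 0]
  [0, 1, 1]
  [0, 0, 1]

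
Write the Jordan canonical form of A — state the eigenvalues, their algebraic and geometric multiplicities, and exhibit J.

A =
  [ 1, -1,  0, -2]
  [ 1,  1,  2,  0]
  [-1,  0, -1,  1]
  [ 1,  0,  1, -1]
J_3(0) ⊕ J_1(0)

The characteristic polynomial is
  det(x·I − A) = x^4

Eigenvalues and multiplicities (the geometric multiplicity of λ is n − rank(A − λI), which equals the number of Jordan blocks for λ):
  λ = 0: algebraic multiplicity = 4, geometric multiplicity = 2

Determining the block sizes for each eigenvalue:
  λ = 0: with am = 4 and gm = 2, the partition is not yet determined (e.g. several partitions of 4 into 2 parts exist). Let N = A − (0)·I. Computing rank(N^1) = 2, rank(N^2) = 1, rank(N^3) = 0; the number of blocks of size ≥ j is rank(N^{j−1}) − rank(N^j), giving [2, 1, 1]. So we have 1 block(s) of size 3, 1 block(s) of size 1 → block sizes [3, 1]

Assembling the blocks gives a Jordan form
J =
  [0, 1, 0, 0]
  [0, 0, 1, 0]
  [0, 0, 0, 0]
  [0, 0, 0, 0]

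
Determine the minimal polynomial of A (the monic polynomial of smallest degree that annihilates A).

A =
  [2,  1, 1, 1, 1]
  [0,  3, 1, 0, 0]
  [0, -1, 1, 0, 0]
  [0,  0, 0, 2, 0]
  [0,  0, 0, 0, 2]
x^2 - 4*x + 4

The characteristic polynomial is χ_A(x) = (x - 2)^5, so the eigenvalues are known. The minimal polynomial is
  m_A(x) = Π_λ (x − λ)^{k_λ}
where k_λ is the size of the *largest* Jordan block for λ (equivalently, the smallest k with (A − λI)^k v = 0 for every generalised eigenvector v of λ).

  λ = 2: largest Jordan block has size 2, contributing (x − 2)^2

So m_A(x) = (x - 2)^2 = x^2 - 4*x + 4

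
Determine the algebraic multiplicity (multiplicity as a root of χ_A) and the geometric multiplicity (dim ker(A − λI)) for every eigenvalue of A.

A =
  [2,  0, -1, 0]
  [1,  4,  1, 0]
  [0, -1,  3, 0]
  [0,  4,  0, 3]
λ = 3: alg = 4, geom = 2

Step 1 — factor the characteristic polynomial to read off the algebraic multiplicities:
  χ_A(x) = (x - 3)^4

Step 2 — compute geometric multiplicities via the rank-nullity identity g(λ) = n − rank(A − λI):
  rank(A − (3)·I) = 2, so dim ker(A − (3)·I) = n − 2 = 2

Summary:
  λ = 3: algebraic multiplicity = 4, geometric multiplicity = 2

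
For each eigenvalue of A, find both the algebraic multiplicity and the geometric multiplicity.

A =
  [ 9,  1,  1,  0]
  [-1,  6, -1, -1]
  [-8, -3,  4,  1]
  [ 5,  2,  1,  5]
λ = 6: alg = 4, geom = 2

Step 1 — factor the characteristic polynomial to read off the algebraic multiplicities:
  χ_A(x) = (x - 6)^4

Step 2 — compute geometric multiplicities via the rank-nullity identity g(λ) = n − rank(A − λI):
  rank(A − (6)·I) = 2, so dim ker(A − (6)·I) = n − 2 = 2

Summary:
  λ = 6: algebraic multiplicity = 4, geometric multiplicity = 2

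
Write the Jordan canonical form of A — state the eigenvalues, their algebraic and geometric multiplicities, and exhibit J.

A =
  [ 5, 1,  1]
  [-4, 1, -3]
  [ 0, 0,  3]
J_3(3)

The characteristic polynomial is
  det(x·I − A) = x^3 - 9*x^2 + 27*x - 27 = (x - 3)^3

Eigenvalues and multiplicities (the geometric multiplicity of λ is n − rank(A − λI), which equals the number of Jordan blocks for λ):
  λ = 3: algebraic multiplicity = 3, geometric multiplicity = 1

Determining the block sizes for each eigenvalue:
  λ = 3: one block (gm = 1), so the single block has size am = 3 → block sizes [3]

Assembling the blocks gives a Jordan form
J =
  [3, 1, 0]
  [0, 3, 1]
  [0, 0, 3]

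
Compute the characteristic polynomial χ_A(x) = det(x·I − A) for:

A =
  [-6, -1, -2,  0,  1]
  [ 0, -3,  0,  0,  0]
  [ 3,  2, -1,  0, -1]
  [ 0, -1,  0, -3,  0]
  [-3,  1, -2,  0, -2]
x^5 + 15*x^4 + 90*x^3 + 270*x^2 + 405*x + 243

Expanding det(x·I − A) (e.g. by cofactor expansion or by noting that A is similar to its Jordan form J, which has the same characteristic polynomial as A) gives
  χ_A(x) = x^5 + 15*x^4 + 90*x^3 + 270*x^2 + 405*x + 243
which factors as (x + 3)^5. The eigenvalues (with algebraic multiplicities) are λ = -3 with multiplicity 5.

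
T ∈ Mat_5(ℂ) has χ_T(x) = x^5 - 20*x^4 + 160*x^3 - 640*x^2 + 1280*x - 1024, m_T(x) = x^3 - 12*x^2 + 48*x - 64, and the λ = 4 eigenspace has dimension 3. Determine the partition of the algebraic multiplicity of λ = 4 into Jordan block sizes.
Block sizes for λ = 4: [3, 1, 1]

Step 1 — from the characteristic polynomial, algebraic multiplicity of λ = 4 is 5. From dim ker(T − (4)·I) = 3, there are exactly 3 Jordan blocks for λ = 4.
Step 2 — from the minimal polynomial, the factor (x − 4)^3 tells us the largest block for λ = 4 has size 3.
Step 3 — with total size 5, 3 blocks, and largest block 3, the block sizes (in nonincreasing order) are [3, 1, 1].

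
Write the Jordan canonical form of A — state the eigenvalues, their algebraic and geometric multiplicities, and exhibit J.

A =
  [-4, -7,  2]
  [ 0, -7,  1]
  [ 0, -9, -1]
J_3(-4)

The characteristic polynomial is
  det(x·I − A) = x^3 + 12*x^2 + 48*x + 64 = (x + 4)^3

Eigenvalues and multiplicities (the geometric multiplicity of λ is n − rank(A − λI), which equals the number of Jordan blocks for λ):
  λ = -4: algebraic multiplicity = 3, geometric multiplicity = 1

Determining the block sizes for each eigenvalue:
  λ = -4: one block (gm = 1), so the single block has size am = 3 → block sizes [3]

Assembling the blocks gives a Jordan form
J =
  [-4,  1,  0]
  [ 0, -4,  1]
  [ 0,  0, -4]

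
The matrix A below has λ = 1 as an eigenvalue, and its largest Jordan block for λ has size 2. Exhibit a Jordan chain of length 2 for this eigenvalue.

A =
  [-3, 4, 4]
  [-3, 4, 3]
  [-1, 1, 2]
A Jordan chain for λ = 1 of length 2:
v_1 = (-4, -3, -1)ᵀ
v_2 = (1, 0, 0)ᵀ

Let N = A − (1)·I. We want v_2 with N^2 v_2 = 0 but N^1 v_2 ≠ 0; then v_{j-1} := N · v_j for j = 2, …, 2.

Pick v_2 = (1, 0, 0)ᵀ.
Then v_1 = N · v_2 = (-4, -3, -1)ᵀ.

Sanity check: (A − (1)·I) v_1 = (0, 0, 0)ᵀ = 0. ✓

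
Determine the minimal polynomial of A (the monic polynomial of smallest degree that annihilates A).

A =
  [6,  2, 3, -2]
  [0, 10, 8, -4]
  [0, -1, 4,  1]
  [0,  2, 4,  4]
x^3 - 18*x^2 + 108*x - 216

The characteristic polynomial is χ_A(x) = (x - 6)^4, so the eigenvalues are known. The minimal polynomial is
  m_A(x) = Π_λ (x − λ)^{k_λ}
where k_λ is the size of the *largest* Jordan block for λ (equivalently, the smallest k with (A − λI)^k v = 0 for every generalised eigenvector v of λ).

  λ = 6: largest Jordan block has size 3, contributing (x − 6)^3

So m_A(x) = (x - 6)^3 = x^3 - 18*x^2 + 108*x - 216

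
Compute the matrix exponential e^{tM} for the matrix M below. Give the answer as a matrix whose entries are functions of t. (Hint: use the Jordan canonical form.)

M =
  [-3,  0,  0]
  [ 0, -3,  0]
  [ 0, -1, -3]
e^{tM} =
  [exp(-3*t), 0, 0]
  [0, exp(-3*t), 0]
  [0, -t*exp(-3*t), exp(-3*t)]

Strategy: write M = P · J · P⁻¹ where J is a Jordan canonical form, so e^{tM} = P · e^{tJ} · P⁻¹, and e^{tJ} can be computed block-by-block.

M has Jordan form
J =
  [-3,  1,  0]
  [ 0, -3,  0]
  [ 0,  0, -3]
(up to reordering of blocks).

Per-block formulas:
  For a 2×2 Jordan block J_2(-3): exp(t · J_2(-3)) = e^(-3t)·(I + t·N), where N is the 2×2 nilpotent shift.
  For a 1×1 block at λ = -3: exp(t · [-3]) = [e^(-3t)].

After assembling e^{tJ} and conjugating by P, we get:

e^{tM} =
  [exp(-3*t), 0, 0]
  [0, exp(-3*t), 0]
  [0, -t*exp(-3*t), exp(-3*t)]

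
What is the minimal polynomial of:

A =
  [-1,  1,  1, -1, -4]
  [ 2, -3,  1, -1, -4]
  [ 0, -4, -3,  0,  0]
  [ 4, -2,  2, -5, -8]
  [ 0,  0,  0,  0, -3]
x^3 + 9*x^2 + 27*x + 27

The characteristic polynomial is χ_A(x) = (x + 3)^5, so the eigenvalues are known. The minimal polynomial is
  m_A(x) = Π_λ (x − λ)^{k_λ}
where k_λ is the size of the *largest* Jordan block for λ (equivalently, the smallest k with (A − λI)^k v = 0 for every generalised eigenvector v of λ).

  λ = -3: largest Jordan block has size 3, contributing (x + 3)^3

So m_A(x) = (x + 3)^3 = x^3 + 9*x^2 + 27*x + 27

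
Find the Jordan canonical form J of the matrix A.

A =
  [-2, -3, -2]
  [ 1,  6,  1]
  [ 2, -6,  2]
J_1(0) ⊕ J_2(3)

The characteristic polynomial is
  det(x·I − A) = x^3 - 6*x^2 + 9*x = x*(x - 3)^2

Eigenvalues and multiplicities (the geometric multiplicity of λ is n − rank(A − λI), which equals the number of Jordan blocks for λ):
  λ = 0: algebraic multiplicity = 1, geometric multiplicity = 1
  λ = 3: algebraic multiplicity = 2, geometric multiplicity = 1

Determining the block sizes for each eigenvalue:
  λ = 0: one block (gm = 1), so the single block has size am = 1 → block sizes [1]
  λ = 3: one block (gm = 1), so the single block has size am = 2 → block sizes [2]

Assembling the blocks gives a Jordan form
J =
  [0, 0, 0]
  [0, 3, 1]
  [0, 0, 3]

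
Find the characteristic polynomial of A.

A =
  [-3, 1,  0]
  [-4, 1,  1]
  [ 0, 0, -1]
x^3 + 3*x^2 + 3*x + 1

Expanding det(x·I − A) (e.g. by cofactor expansion or by noting that A is similar to its Jordan form J, which has the same characteristic polynomial as A) gives
  χ_A(x) = x^3 + 3*x^2 + 3*x + 1
which factors as (x + 1)^3. The eigenvalues (with algebraic multiplicities) are λ = -1 with multiplicity 3.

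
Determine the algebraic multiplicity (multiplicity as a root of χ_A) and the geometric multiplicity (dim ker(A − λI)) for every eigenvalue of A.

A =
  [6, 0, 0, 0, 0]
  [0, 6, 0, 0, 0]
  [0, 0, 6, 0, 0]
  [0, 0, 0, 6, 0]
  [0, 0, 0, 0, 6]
λ = 6: alg = 5, geom = 5

Step 1 — factor the characteristic polynomial to read off the algebraic multiplicities:
  χ_A(x) = (x - 6)^5

Step 2 — compute geometric multiplicities via the rank-nullity identity g(λ) = n − rank(A − λI):
  rank(A − (6)·I) = 0, so dim ker(A − (6)·I) = n − 0 = 5

Summary:
  λ = 6: algebraic multiplicity = 5, geometric multiplicity = 5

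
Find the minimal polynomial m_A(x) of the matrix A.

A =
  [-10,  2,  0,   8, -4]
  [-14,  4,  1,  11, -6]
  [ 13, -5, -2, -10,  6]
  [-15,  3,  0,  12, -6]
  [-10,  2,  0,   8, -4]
x^3

The characteristic polynomial is χ_A(x) = x^5, so the eigenvalues are known. The minimal polynomial is
  m_A(x) = Π_λ (x − λ)^{k_λ}
where k_λ is the size of the *largest* Jordan block for λ (equivalently, the smallest k with (A − λI)^k v = 0 for every generalised eigenvector v of λ).

  λ = 0: largest Jordan block has size 3, contributing (x − 0)^3

So m_A(x) = x^3 = x^3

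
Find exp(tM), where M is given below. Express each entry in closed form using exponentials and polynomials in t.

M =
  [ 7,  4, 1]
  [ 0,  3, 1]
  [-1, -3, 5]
e^{tM} =
  [3*t^2*exp(5*t)/2 + 2*t*exp(5*t) + exp(5*t), -3*t^2*exp(5*t)/2 + 4*t*exp(5*t), 3*t^2*exp(5*t) + t*exp(5*t)]
  [-t^2*exp(5*t)/2, t^2*exp(5*t)/2 - 2*t*exp(5*t) + exp(5*t), -t^2*exp(5*t) + t*exp(5*t)]
  [-t^2*exp(5*t) - t*exp(5*t), t^2*exp(5*t) - 3*t*exp(5*t), -2*t^2*exp(5*t) + exp(5*t)]

Strategy: write M = P · J · P⁻¹ where J is a Jordan canonical form, so e^{tM} = P · e^{tJ} · P⁻¹, and e^{tJ} can be computed block-by-block.

M has Jordan form
J =
  [5, 1, 0]
  [0, 5, 1]
  [0, 0, 5]
(up to reordering of blocks).

Per-block formulas:
  For a 3×3 Jordan block J_3(5): exp(t · J_3(5)) = e^(5t)·(I + t·N + (t^2/2)·N^2), where N is the 3×3 nilpotent shift.

After assembling e^{tJ} and conjugating by P, we get:

e^{tM} =
  [3*t^2*exp(5*t)/2 + 2*t*exp(5*t) + exp(5*t), -3*t^2*exp(5*t)/2 + 4*t*exp(5*t), 3*t^2*exp(5*t) + t*exp(5*t)]
  [-t^2*exp(5*t)/2, t^2*exp(5*t)/2 - 2*t*exp(5*t) + exp(5*t), -t^2*exp(5*t) + t*exp(5*t)]
  [-t^2*exp(5*t) - t*exp(5*t), t^2*exp(5*t) - 3*t*exp(5*t), -2*t^2*exp(5*t) + exp(5*t)]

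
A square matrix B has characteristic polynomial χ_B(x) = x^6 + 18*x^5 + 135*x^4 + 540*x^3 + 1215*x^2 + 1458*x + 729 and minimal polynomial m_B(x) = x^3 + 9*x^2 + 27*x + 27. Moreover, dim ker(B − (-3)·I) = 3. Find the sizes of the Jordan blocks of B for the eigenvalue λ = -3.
Block sizes for λ = -3: [3, 2, 1]

Step 1 — from the characteristic polynomial, algebraic multiplicity of λ = -3 is 6. From dim ker(B − (-3)·I) = 3, there are exactly 3 Jordan blocks for λ = -3.
Step 2 — from the minimal polynomial, the factor (x + 3)^3 tells us the largest block for λ = -3 has size 3.
Step 3 — with total size 6, 3 blocks, and largest block 3, the block sizes (in nonincreasing order) are [3, 2, 1].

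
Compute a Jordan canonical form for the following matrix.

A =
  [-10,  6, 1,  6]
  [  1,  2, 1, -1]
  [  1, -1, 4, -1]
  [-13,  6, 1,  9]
J_1(-4) ⊕ J_2(3) ⊕ J_1(3)

The characteristic polynomial is
  det(x·I − A) = x^4 - 5*x^3 - 9*x^2 + 81*x - 108 = (x - 3)^3*(x + 4)

Eigenvalues and multiplicities (the geometric multiplicity of λ is n − rank(A − λI), which equals the number of Jordan blocks for λ):
  λ = -4: algebraic multiplicity = 1, geometric multiplicity = 1
  λ = 3: algebraic multiplicity = 3, geometric multiplicity = 2

Determining the block sizes for each eigenvalue:
  λ = -4: one block (gm = 1), so the single block has size am = 1 → block sizes [1]
  λ = 3: 2 blocks summing to 3 forces exactly one block of size 2 and the rest size 1 → block sizes [2, 1]

Assembling the blocks gives a Jordan form
J =
  [-4, 0, 0, 0]
  [ 0, 3, 1, 0]
  [ 0, 0, 3, 0]
  [ 0, 0, 0, 3]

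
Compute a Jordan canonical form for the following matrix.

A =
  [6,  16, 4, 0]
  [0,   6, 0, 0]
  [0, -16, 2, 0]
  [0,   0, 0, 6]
J_1(2) ⊕ J_1(6) ⊕ J_1(6) ⊕ J_1(6)

The characteristic polynomial is
  det(x·I − A) = x^4 - 20*x^3 + 144*x^2 - 432*x + 432 = (x - 6)^3*(x - 2)

Eigenvalues and multiplicities (the geometric multiplicity of λ is n − rank(A − λI), which equals the number of Jordan blocks for λ):
  λ = 2: algebraic multiplicity = 1, geometric multiplicity = 1
  λ = 6: algebraic multiplicity = 3, geometric multiplicity = 3

Determining the block sizes for each eigenvalue:
  λ = 2: one block (gm = 1), so the single block has size am = 1 → block sizes [1]
  λ = 6: gm = am = 3, so every block has size 1 → block sizes [1, 1, 1]

Assembling the blocks gives a Jordan form
J =
  [2, 0, 0, 0]
  [0, 6, 0, 0]
  [0, 0, 6, 0]
  [0, 0, 0, 6]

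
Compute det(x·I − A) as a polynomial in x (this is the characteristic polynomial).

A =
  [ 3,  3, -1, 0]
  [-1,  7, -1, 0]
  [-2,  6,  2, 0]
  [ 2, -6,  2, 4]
x^4 - 16*x^3 + 96*x^2 - 256*x + 256

Expanding det(x·I − A) (e.g. by cofactor expansion or by noting that A is similar to its Jordan form J, which has the same characteristic polynomial as A) gives
  χ_A(x) = x^4 - 16*x^3 + 96*x^2 - 256*x + 256
which factors as (x - 4)^4. The eigenvalues (with algebraic multiplicities) are λ = 4 with multiplicity 4.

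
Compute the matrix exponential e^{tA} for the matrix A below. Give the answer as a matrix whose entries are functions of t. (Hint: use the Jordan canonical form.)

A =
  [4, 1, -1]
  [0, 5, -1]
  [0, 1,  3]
e^{tA} =
  [exp(4*t), t*exp(4*t), -t*exp(4*t)]
  [0, t*exp(4*t) + exp(4*t), -t*exp(4*t)]
  [0, t*exp(4*t), -t*exp(4*t) + exp(4*t)]

Strategy: write A = P · J · P⁻¹ where J is a Jordan canonical form, so e^{tA} = P · e^{tJ} · P⁻¹, and e^{tJ} can be computed block-by-block.

A has Jordan form
J =
  [4, 1, 0]
  [0, 4, 0]
  [0, 0, 4]
(up to reordering of blocks).

Per-block formulas:
  For a 2×2 Jordan block J_2(4): exp(t · J_2(4)) = e^(4t)·(I + t·N), where N is the 2×2 nilpotent shift.
  For a 1×1 block at λ = 4: exp(t · [4]) = [e^(4t)].

After assembling e^{tJ} and conjugating by P, we get:

e^{tA} =
  [exp(4*t), t*exp(4*t), -t*exp(4*t)]
  [0, t*exp(4*t) + exp(4*t), -t*exp(4*t)]
  [0, t*exp(4*t), -t*exp(4*t) + exp(4*t)]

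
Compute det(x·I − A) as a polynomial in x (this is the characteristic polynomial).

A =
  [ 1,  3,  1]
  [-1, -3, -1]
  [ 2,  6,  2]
x^3

Expanding det(x·I − A) (e.g. by cofactor expansion or by noting that A is similar to its Jordan form J, which has the same characteristic polynomial as A) gives
  χ_A(x) = x^3
which factors as x^3. The eigenvalues (with algebraic multiplicities) are λ = 0 with multiplicity 3.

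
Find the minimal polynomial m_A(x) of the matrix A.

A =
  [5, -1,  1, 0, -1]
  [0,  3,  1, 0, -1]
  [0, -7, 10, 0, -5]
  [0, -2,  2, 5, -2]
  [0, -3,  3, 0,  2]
x^3 - 15*x^2 + 75*x - 125

The characteristic polynomial is χ_A(x) = (x - 5)^5, so the eigenvalues are known. The minimal polynomial is
  m_A(x) = Π_λ (x − λ)^{k_λ}
where k_λ is the size of the *largest* Jordan block for λ (equivalently, the smallest k with (A − λI)^k v = 0 for every generalised eigenvector v of λ).

  λ = 5: largest Jordan block has size 3, contributing (x − 5)^3

So m_A(x) = (x - 5)^3 = x^3 - 15*x^2 + 75*x - 125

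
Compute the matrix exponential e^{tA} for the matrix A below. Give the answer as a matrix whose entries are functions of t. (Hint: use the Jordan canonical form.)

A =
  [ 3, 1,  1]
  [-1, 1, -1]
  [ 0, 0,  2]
e^{tA} =
  [t*exp(2*t) + exp(2*t), t*exp(2*t), t*exp(2*t)]
  [-t*exp(2*t), -t*exp(2*t) + exp(2*t), -t*exp(2*t)]
  [0, 0, exp(2*t)]

Strategy: write A = P · J · P⁻¹ where J is a Jordan canonical form, so e^{tA} = P · e^{tJ} · P⁻¹, and e^{tJ} can be computed block-by-block.

A has Jordan form
J =
  [2, 1, 0]
  [0, 2, 0]
  [0, 0, 2]
(up to reordering of blocks).

Per-block formulas:
  For a 1×1 block at λ = 2: exp(t · [2]) = [e^(2t)].
  For a 2×2 Jordan block J_2(2): exp(t · J_2(2)) = e^(2t)·(I + t·N), where N is the 2×2 nilpotent shift.

After assembling e^{tJ} and conjugating by P, we get:

e^{tA} =
  [t*exp(2*t) + exp(2*t), t*exp(2*t), t*exp(2*t)]
  [-t*exp(2*t), -t*exp(2*t) + exp(2*t), -t*exp(2*t)]
  [0, 0, exp(2*t)]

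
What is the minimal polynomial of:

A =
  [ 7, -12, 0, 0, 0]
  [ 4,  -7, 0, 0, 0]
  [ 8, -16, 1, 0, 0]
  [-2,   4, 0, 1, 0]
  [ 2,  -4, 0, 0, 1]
x^2 - 1

The characteristic polynomial is χ_A(x) = (x - 1)^4*(x + 1), so the eigenvalues are known. The minimal polynomial is
  m_A(x) = Π_λ (x − λ)^{k_λ}
where k_λ is the size of the *largest* Jordan block for λ (equivalently, the smallest k with (A − λI)^k v = 0 for every generalised eigenvector v of λ).

  λ = -1: largest Jordan block has size 1, contributing (x + 1)
  λ = 1: largest Jordan block has size 1, contributing (x − 1)

So m_A(x) = (x - 1)*(x + 1) = x^2 - 1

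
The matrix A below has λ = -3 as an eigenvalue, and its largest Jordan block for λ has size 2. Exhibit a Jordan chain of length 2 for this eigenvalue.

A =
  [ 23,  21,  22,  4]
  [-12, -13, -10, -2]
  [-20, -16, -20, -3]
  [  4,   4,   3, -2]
A Jordan chain for λ = -3 of length 2:
v_1 = (26, -12, -20, 4)ᵀ
v_2 = (1, 0, 0, 0)ᵀ

Let N = A − (-3)·I. We want v_2 with N^2 v_2 = 0 but N^1 v_2 ≠ 0; then v_{j-1} := N · v_j for j = 2, …, 2.

Pick v_2 = (1, 0, 0, 0)ᵀ.
Then v_1 = N · v_2 = (26, -12, -20, 4)ᵀ.

Sanity check: (A − (-3)·I) v_1 = (0, 0, 0, 0)ᵀ = 0. ✓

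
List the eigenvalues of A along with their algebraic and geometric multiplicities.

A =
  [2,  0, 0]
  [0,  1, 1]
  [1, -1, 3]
λ = 2: alg = 3, geom = 1

Step 1 — factor the characteristic polynomial to read off the algebraic multiplicities:
  χ_A(x) = (x - 2)^3

Step 2 — compute geometric multiplicities via the rank-nullity identity g(λ) = n − rank(A − λI):
  rank(A − (2)·I) = 2, so dim ker(A − (2)·I) = n − 2 = 1

Summary:
  λ = 2: algebraic multiplicity = 3, geometric multiplicity = 1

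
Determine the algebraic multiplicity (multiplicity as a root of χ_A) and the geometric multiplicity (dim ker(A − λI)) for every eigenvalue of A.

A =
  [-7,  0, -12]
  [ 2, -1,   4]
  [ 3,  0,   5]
λ = -1: alg = 3, geom = 2

Step 1 — factor the characteristic polynomial to read off the algebraic multiplicities:
  χ_A(x) = (x + 1)^3

Step 2 — compute geometric multiplicities via the rank-nullity identity g(λ) = n − rank(A − λI):
  rank(A − (-1)·I) = 1, so dim ker(A − (-1)·I) = n − 1 = 2

Summary:
  λ = -1: algebraic multiplicity = 3, geometric multiplicity = 2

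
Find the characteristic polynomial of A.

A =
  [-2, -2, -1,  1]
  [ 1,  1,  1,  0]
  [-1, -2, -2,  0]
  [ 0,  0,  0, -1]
x^4 + 4*x^3 + 6*x^2 + 4*x + 1

Expanding det(x·I − A) (e.g. by cofactor expansion or by noting that A is similar to its Jordan form J, which has the same characteristic polynomial as A) gives
  χ_A(x) = x^4 + 4*x^3 + 6*x^2 + 4*x + 1
which factors as (x + 1)^4. The eigenvalues (with algebraic multiplicities) are λ = -1 with multiplicity 4.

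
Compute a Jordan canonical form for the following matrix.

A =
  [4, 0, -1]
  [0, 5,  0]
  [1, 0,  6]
J_2(5) ⊕ J_1(5)

The characteristic polynomial is
  det(x·I − A) = x^3 - 15*x^2 + 75*x - 125 = (x - 5)^3

Eigenvalues and multiplicities (the geometric multiplicity of λ is n − rank(A − λI), which equals the number of Jordan blocks for λ):
  λ = 5: algebraic multiplicity = 3, geometric multiplicity = 2

Determining the block sizes for each eigenvalue:
  λ = 5: 2 blocks summing to 3 forces exactly one block of size 2 and the rest size 1 → block sizes [2, 1]

Assembling the blocks gives a Jordan form
J =
  [5, 1, 0]
  [0, 5, 0]
  [0, 0, 5]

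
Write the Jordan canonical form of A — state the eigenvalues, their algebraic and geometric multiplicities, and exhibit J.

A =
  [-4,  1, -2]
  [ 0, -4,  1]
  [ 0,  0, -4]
J_3(-4)

The characteristic polynomial is
  det(x·I − A) = x^3 + 12*x^2 + 48*x + 64 = (x + 4)^3

Eigenvalues and multiplicities (the geometric multiplicity of λ is n − rank(A − λI), which equals the number of Jordan blocks for λ):
  λ = -4: algebraic multiplicity = 3, geometric multiplicity = 1

Determining the block sizes for each eigenvalue:
  λ = -4: one block (gm = 1), so the single block has size am = 3 → block sizes [3]

Assembling the blocks gives a Jordan form
J =
  [-4,  1,  0]
  [ 0, -4,  1]
  [ 0,  0, -4]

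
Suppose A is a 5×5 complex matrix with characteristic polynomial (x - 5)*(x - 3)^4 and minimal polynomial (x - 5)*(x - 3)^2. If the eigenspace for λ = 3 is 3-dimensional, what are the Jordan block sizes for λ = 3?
Block sizes for λ = 3: [2, 1, 1]

Step 1 — from the characteristic polynomial, algebraic multiplicity of λ = 3 is 4. From dim ker(A − (3)·I) = 3, there are exactly 3 Jordan blocks for λ = 3.
Step 2 — from the minimal polynomial, the factor (x − 3)^2 tells us the largest block for λ = 3 has size 2.
Step 3 — with total size 4, 3 blocks, and largest block 2, the block sizes (in nonincreasing order) are [2, 1, 1].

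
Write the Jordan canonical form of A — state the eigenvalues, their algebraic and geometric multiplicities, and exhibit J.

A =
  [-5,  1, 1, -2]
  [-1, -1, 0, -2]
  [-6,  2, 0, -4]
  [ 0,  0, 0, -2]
J_3(-2) ⊕ J_1(-2)

The characteristic polynomial is
  det(x·I − A) = x^4 + 8*x^3 + 24*x^2 + 32*x + 16 = (x + 2)^4

Eigenvalues and multiplicities (the geometric multiplicity of λ is n − rank(A − λI), which equals the number of Jordan blocks for λ):
  λ = -2: algebraic multiplicity = 4, geometric multiplicity = 2

Determining the block sizes for each eigenvalue:
  λ = -2: with am = 4 and gm = 2, the partition is not yet determined (e.g. several partitions of 4 into 2 parts exist). Let N = A − (-2)·I. Computing rank(N^1) = 2, rank(N^2) = 1, rank(N^3) = 0; the number of blocks of size ≥ j is rank(N^{j−1}) − rank(N^j), giving [2, 1, 1]. So we have 1 block(s) of size 3, 1 block(s) of size 1 → block sizes [3, 1]

Assembling the blocks gives a Jordan form
J =
  [-2,  1,  0,  0]
  [ 0, -2,  1,  0]
  [ 0,  0, -2,  0]
  [ 0,  0,  0, -2]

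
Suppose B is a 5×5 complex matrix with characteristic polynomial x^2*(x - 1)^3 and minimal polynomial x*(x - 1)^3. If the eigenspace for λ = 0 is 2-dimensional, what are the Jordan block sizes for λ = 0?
Block sizes for λ = 0: [1, 1]

Step 1 — from the characteristic polynomial, algebraic multiplicity of λ = 0 is 2. From dim ker(B − (0)·I) = 2, there are exactly 2 Jordan blocks for λ = 0.
Step 2 — from the minimal polynomial, the factor (x − 0) tells us the largest block for λ = 0 has size 1.
Step 3 — with total size 2, 2 blocks, and largest block 1, the block sizes (in nonincreasing order) are [1, 1].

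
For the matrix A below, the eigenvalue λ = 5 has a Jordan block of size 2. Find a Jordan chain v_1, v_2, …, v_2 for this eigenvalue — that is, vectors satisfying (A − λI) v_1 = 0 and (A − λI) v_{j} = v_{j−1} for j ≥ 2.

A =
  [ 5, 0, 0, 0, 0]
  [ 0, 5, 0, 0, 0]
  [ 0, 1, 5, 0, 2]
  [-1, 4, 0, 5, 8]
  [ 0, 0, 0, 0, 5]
A Jordan chain for λ = 5 of length 2:
v_1 = (0, 0, 0, -1, 0)ᵀ
v_2 = (1, 0, 0, 0, 0)ᵀ

Let N = A − (5)·I. We want v_2 with N^2 v_2 = 0 but N^1 v_2 ≠ 0; then v_{j-1} := N · v_j for j = 2, …, 2.

Pick v_2 = (1, 0, 0, 0, 0)ᵀ.
Then v_1 = N · v_2 = (0, 0, 0, -1, 0)ᵀ.

Sanity check: (A − (5)·I) v_1 = (0, 0, 0, 0, 0)ᵀ = 0. ✓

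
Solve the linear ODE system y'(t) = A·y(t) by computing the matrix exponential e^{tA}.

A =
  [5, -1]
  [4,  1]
e^{tA} =
  [2*t*exp(3*t) + exp(3*t), -t*exp(3*t)]
  [4*t*exp(3*t), -2*t*exp(3*t) + exp(3*t)]

Strategy: write A = P · J · P⁻¹ where J is a Jordan canonical form, so e^{tA} = P · e^{tJ} · P⁻¹, and e^{tJ} can be computed block-by-block.

A has Jordan form
J =
  [3, 1]
  [0, 3]
(up to reordering of blocks).

Per-block formulas:
  For a 2×2 Jordan block J_2(3): exp(t · J_2(3)) = e^(3t)·(I + t·N), where N is the 2×2 nilpotent shift.

After assembling e^{tJ} and conjugating by P, we get:

e^{tA} =
  [2*t*exp(3*t) + exp(3*t), -t*exp(3*t)]
  [4*t*exp(3*t), -2*t*exp(3*t) + exp(3*t)]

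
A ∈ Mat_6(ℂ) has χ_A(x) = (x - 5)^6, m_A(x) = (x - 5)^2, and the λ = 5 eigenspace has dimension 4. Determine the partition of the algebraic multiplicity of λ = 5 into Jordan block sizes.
Block sizes for λ = 5: [2, 2, 1, 1]

Step 1 — from the characteristic polynomial, algebraic multiplicity of λ = 5 is 6. From dim ker(A − (5)·I) = 4, there are exactly 4 Jordan blocks for λ = 5.
Step 2 — from the minimal polynomial, the factor (x − 5)^2 tells us the largest block for λ = 5 has size 2.
Step 3 — with total size 6, 4 blocks, and largest block 2, the block sizes (in nonincreasing order) are [2, 2, 1, 1].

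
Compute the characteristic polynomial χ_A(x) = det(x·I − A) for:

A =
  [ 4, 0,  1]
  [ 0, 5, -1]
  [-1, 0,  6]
x^3 - 15*x^2 + 75*x - 125

Expanding det(x·I − A) (e.g. by cofactor expansion or by noting that A is similar to its Jordan form J, which has the same characteristic polynomial as A) gives
  χ_A(x) = x^3 - 15*x^2 + 75*x - 125
which factors as (x - 5)^3. The eigenvalues (with algebraic multiplicities) are λ = 5 with multiplicity 3.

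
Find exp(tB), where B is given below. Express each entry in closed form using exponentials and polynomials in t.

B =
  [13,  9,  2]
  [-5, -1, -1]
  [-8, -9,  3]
e^{tB} =
  [3*t^2*exp(5*t)/2 + 8*t*exp(5*t) + exp(5*t), 9*t*exp(5*t), 3*t^2*exp(5*t)/2 + 2*t*exp(5*t)]
  [-t^2*exp(5*t) - 5*t*exp(5*t), -6*t*exp(5*t) + exp(5*t), -t^2*exp(5*t) - t*exp(5*t)]
  [-3*t^2*exp(5*t)/2 - 8*t*exp(5*t), -9*t*exp(5*t), -3*t^2*exp(5*t)/2 - 2*t*exp(5*t) + exp(5*t)]

Strategy: write B = P · J · P⁻¹ where J is a Jordan canonical form, so e^{tB} = P · e^{tJ} · P⁻¹, and e^{tJ} can be computed block-by-block.

B has Jordan form
J =
  [5, 1, 0]
  [0, 5, 1]
  [0, 0, 5]
(up to reordering of blocks).

Per-block formulas:
  For a 3×3 Jordan block J_3(5): exp(t · J_3(5)) = e^(5t)·(I + t·N + (t^2/2)·N^2), where N is the 3×3 nilpotent shift.

After assembling e^{tJ} and conjugating by P, we get:

e^{tB} =
  [3*t^2*exp(5*t)/2 + 8*t*exp(5*t) + exp(5*t), 9*t*exp(5*t), 3*t^2*exp(5*t)/2 + 2*t*exp(5*t)]
  [-t^2*exp(5*t) - 5*t*exp(5*t), -6*t*exp(5*t) + exp(5*t), -t^2*exp(5*t) - t*exp(5*t)]
  [-3*t^2*exp(5*t)/2 - 8*t*exp(5*t), -9*t*exp(5*t), -3*t^2*exp(5*t)/2 - 2*t*exp(5*t) + exp(5*t)]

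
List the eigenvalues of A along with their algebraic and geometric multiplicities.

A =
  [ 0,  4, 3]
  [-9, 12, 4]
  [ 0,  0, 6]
λ = 6: alg = 3, geom = 1

Step 1 — factor the characteristic polynomial to read off the algebraic multiplicities:
  χ_A(x) = (x - 6)^3

Step 2 — compute geometric multiplicities via the rank-nullity identity g(λ) = n − rank(A − λI):
  rank(A − (6)·I) = 2, so dim ker(A − (6)·I) = n − 2 = 1

Summary:
  λ = 6: algebraic multiplicity = 3, geometric multiplicity = 1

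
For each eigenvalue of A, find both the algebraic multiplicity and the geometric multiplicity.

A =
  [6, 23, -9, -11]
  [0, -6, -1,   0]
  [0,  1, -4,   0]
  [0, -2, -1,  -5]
λ = -5: alg = 3, geom = 1; λ = 6: alg = 1, geom = 1

Step 1 — factor the characteristic polynomial to read off the algebraic multiplicities:
  χ_A(x) = (x - 6)*(x + 5)^3

Step 2 — compute geometric multiplicities via the rank-nullity identity g(λ) = n − rank(A − λI):
  rank(A − (-5)·I) = 3, so dim ker(A − (-5)·I) = n − 3 = 1
  rank(A − (6)·I) = 3, so dim ker(A − (6)·I) = n − 3 = 1

Summary:
  λ = -5: algebraic multiplicity = 3, geometric multiplicity = 1
  λ = 6: algebraic multiplicity = 1, geometric multiplicity = 1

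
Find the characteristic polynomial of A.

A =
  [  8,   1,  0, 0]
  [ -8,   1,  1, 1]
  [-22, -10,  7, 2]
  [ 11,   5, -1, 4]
x^4 - 20*x^3 + 150*x^2 - 500*x + 625

Expanding det(x·I − A) (e.g. by cofactor expansion or by noting that A is similar to its Jordan form J, which has the same characteristic polynomial as A) gives
  χ_A(x) = x^4 - 20*x^3 + 150*x^2 - 500*x + 625
which factors as (x - 5)^4. The eigenvalues (with algebraic multiplicities) are λ = 5 with multiplicity 4.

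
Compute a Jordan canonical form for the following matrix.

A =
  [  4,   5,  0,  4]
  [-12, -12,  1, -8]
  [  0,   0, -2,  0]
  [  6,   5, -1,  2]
J_3(-2) ⊕ J_1(-2)

The characteristic polynomial is
  det(x·I − A) = x^4 + 8*x^3 + 24*x^2 + 32*x + 16 = (x + 2)^4

Eigenvalues and multiplicities (the geometric multiplicity of λ is n − rank(A − λI), which equals the number of Jordan blocks for λ):
  λ = -2: algebraic multiplicity = 4, geometric multiplicity = 2

Determining the block sizes for each eigenvalue:
  λ = -2: with am = 4 and gm = 2, the partition is not yet determined (e.g. several partitions of 4 into 2 parts exist). Let N = A − (-2)·I. Computing rank(N^1) = 2, rank(N^2) = 1, rank(N^3) = 0; the number of blocks of size ≥ j is rank(N^{j−1}) − rank(N^j), giving [2, 1, 1]. So we have 1 block(s) of size 3, 1 block(s) of size 1 → block sizes [3, 1]

Assembling the blocks gives a Jordan form
J =
  [-2,  1,  0,  0]
  [ 0, -2,  1,  0]
  [ 0,  0, -2,  0]
  [ 0,  0,  0, -2]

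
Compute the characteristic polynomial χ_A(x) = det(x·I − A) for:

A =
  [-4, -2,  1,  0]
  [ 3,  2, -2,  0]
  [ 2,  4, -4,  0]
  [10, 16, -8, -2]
x^4 + 8*x^3 + 24*x^2 + 32*x + 16

Expanding det(x·I − A) (e.g. by cofactor expansion or by noting that A is similar to its Jordan form J, which has the same characteristic polynomial as A) gives
  χ_A(x) = x^4 + 8*x^3 + 24*x^2 + 32*x + 16
which factors as (x + 2)^4. The eigenvalues (with algebraic multiplicities) are λ = -2 with multiplicity 4.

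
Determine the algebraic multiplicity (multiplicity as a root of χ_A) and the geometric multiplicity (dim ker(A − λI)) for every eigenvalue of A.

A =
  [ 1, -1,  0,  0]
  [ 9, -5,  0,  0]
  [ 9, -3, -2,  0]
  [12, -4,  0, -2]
λ = -2: alg = 4, geom = 3

Step 1 — factor the characteristic polynomial to read off the algebraic multiplicities:
  χ_A(x) = (x + 2)^4

Step 2 — compute geometric multiplicities via the rank-nullity identity g(λ) = n − rank(A − λI):
  rank(A − (-2)·I) = 1, so dim ker(A − (-2)·I) = n − 1 = 3

Summary:
  λ = -2: algebraic multiplicity = 4, geometric multiplicity = 3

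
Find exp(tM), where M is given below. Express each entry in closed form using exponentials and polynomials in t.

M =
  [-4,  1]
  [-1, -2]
e^{tM} =
  [-t*exp(-3*t) + exp(-3*t), t*exp(-3*t)]
  [-t*exp(-3*t), t*exp(-3*t) + exp(-3*t)]

Strategy: write M = P · J · P⁻¹ where J is a Jordan canonical form, so e^{tM} = P · e^{tJ} · P⁻¹, and e^{tJ} can be computed block-by-block.

M has Jordan form
J =
  [-3,  1]
  [ 0, -3]
(up to reordering of blocks).

Per-block formulas:
  For a 2×2 Jordan block J_2(-3): exp(t · J_2(-3)) = e^(-3t)·(I + t·N), where N is the 2×2 nilpotent shift.

After assembling e^{tJ} and conjugating by P, we get:

e^{tM} =
  [-t*exp(-3*t) + exp(-3*t), t*exp(-3*t)]
  [-t*exp(-3*t), t*exp(-3*t) + exp(-3*t)]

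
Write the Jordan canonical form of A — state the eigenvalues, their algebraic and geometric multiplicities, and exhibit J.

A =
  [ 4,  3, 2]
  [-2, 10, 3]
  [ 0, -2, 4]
J_3(6)

The characteristic polynomial is
  det(x·I − A) = x^3 - 18*x^2 + 108*x - 216 = (x - 6)^3

Eigenvalues and multiplicities (the geometric multiplicity of λ is n − rank(A − λI), which equals the number of Jordan blocks for λ):
  λ = 6: algebraic multiplicity = 3, geometric multiplicity = 1

Determining the block sizes for each eigenvalue:
  λ = 6: one block (gm = 1), so the single block has size am = 3 → block sizes [3]

Assembling the blocks gives a Jordan form
J =
  [6, 1, 0]
  [0, 6, 1]
  [0, 0, 6]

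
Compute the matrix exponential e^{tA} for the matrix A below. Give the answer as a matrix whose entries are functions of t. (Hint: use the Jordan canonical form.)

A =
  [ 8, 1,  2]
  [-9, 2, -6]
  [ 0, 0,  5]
e^{tA} =
  [3*t*exp(5*t) + exp(5*t), t*exp(5*t), 2*t*exp(5*t)]
  [-9*t*exp(5*t), -3*t*exp(5*t) + exp(5*t), -6*t*exp(5*t)]
  [0, 0, exp(5*t)]

Strategy: write A = P · J · P⁻¹ where J is a Jordan canonical form, so e^{tA} = P · e^{tJ} · P⁻¹, and e^{tJ} can be computed block-by-block.

A has Jordan form
J =
  [5, 1, 0]
  [0, 5, 0]
  [0, 0, 5]
(up to reordering of blocks).

Per-block formulas:
  For a 2×2 Jordan block J_2(5): exp(t · J_2(5)) = e^(5t)·(I + t·N), where N is the 2×2 nilpotent shift.
  For a 1×1 block at λ = 5: exp(t · [5]) = [e^(5t)].

After assembling e^{tJ} and conjugating by P, we get:

e^{tA} =
  [3*t*exp(5*t) + exp(5*t), t*exp(5*t), 2*t*exp(5*t)]
  [-9*t*exp(5*t), -3*t*exp(5*t) + exp(5*t), -6*t*exp(5*t)]
  [0, 0, exp(5*t)]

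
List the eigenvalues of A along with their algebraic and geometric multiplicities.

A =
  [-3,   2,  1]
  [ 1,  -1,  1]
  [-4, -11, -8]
λ = -4: alg = 3, geom = 1

Step 1 — factor the characteristic polynomial to read off the algebraic multiplicities:
  χ_A(x) = (x + 4)^3

Step 2 — compute geometric multiplicities via the rank-nullity identity g(λ) = n − rank(A − λI):
  rank(A − (-4)·I) = 2, so dim ker(A − (-4)·I) = n − 2 = 1

Summary:
  λ = -4: algebraic multiplicity = 3, geometric multiplicity = 1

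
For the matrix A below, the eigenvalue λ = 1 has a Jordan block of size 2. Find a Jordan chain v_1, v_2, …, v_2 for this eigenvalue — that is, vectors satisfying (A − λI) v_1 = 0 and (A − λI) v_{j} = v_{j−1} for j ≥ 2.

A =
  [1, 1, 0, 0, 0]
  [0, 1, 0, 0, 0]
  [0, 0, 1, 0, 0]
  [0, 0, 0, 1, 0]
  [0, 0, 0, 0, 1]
A Jordan chain for λ = 1 of length 2:
v_1 = (1, 0, 0, 0, 0)ᵀ
v_2 = (0, 1, 0, 0, 0)ᵀ

Let N = A − (1)·I. We want v_2 with N^2 v_2 = 0 but N^1 v_2 ≠ 0; then v_{j-1} := N · v_j for j = 2, …, 2.

Pick v_2 = (0, 1, 0, 0, 0)ᵀ.
Then v_1 = N · v_2 = (1, 0, 0, 0, 0)ᵀ.

Sanity check: (A − (1)·I) v_1 = (0, 0, 0, 0, 0)ᵀ = 0. ✓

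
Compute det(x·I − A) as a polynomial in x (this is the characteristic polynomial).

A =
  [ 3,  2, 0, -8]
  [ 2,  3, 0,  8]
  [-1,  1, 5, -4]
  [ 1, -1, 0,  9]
x^4 - 20*x^3 + 150*x^2 - 500*x + 625

Expanding det(x·I − A) (e.g. by cofactor expansion or by noting that A is similar to its Jordan form J, which has the same characteristic polynomial as A) gives
  χ_A(x) = x^4 - 20*x^3 + 150*x^2 - 500*x + 625
which factors as (x - 5)^4. The eigenvalues (with algebraic multiplicities) are λ = 5 with multiplicity 4.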